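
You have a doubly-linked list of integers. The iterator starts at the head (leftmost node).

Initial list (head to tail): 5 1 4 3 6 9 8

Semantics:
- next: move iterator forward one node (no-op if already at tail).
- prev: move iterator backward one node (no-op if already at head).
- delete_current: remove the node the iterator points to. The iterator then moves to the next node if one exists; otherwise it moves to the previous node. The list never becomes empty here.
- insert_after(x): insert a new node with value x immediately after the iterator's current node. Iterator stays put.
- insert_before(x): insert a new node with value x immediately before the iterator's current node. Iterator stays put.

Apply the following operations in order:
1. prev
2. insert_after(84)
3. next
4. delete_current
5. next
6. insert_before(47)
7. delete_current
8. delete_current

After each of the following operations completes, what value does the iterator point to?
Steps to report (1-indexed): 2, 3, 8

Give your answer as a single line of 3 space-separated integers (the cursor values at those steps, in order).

Answer: 5 84 6

Derivation:
After 1 (prev): list=[5, 1, 4, 3, 6, 9, 8] cursor@5
After 2 (insert_after(84)): list=[5, 84, 1, 4, 3, 6, 9, 8] cursor@5
After 3 (next): list=[5, 84, 1, 4, 3, 6, 9, 8] cursor@84
After 4 (delete_current): list=[5, 1, 4, 3, 6, 9, 8] cursor@1
After 5 (next): list=[5, 1, 4, 3, 6, 9, 8] cursor@4
After 6 (insert_before(47)): list=[5, 1, 47, 4, 3, 6, 9, 8] cursor@4
After 7 (delete_current): list=[5, 1, 47, 3, 6, 9, 8] cursor@3
After 8 (delete_current): list=[5, 1, 47, 6, 9, 8] cursor@6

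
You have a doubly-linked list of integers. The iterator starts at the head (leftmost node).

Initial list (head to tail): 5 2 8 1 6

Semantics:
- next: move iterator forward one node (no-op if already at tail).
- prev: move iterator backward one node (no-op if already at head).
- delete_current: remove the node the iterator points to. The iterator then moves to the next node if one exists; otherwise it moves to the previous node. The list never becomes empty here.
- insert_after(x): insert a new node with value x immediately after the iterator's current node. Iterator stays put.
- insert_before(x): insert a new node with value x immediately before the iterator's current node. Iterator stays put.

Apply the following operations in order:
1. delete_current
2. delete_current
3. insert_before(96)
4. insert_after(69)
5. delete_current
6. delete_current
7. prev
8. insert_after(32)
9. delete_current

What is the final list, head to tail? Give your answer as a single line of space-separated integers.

After 1 (delete_current): list=[2, 8, 1, 6] cursor@2
After 2 (delete_current): list=[8, 1, 6] cursor@8
After 3 (insert_before(96)): list=[96, 8, 1, 6] cursor@8
After 4 (insert_after(69)): list=[96, 8, 69, 1, 6] cursor@8
After 5 (delete_current): list=[96, 69, 1, 6] cursor@69
After 6 (delete_current): list=[96, 1, 6] cursor@1
After 7 (prev): list=[96, 1, 6] cursor@96
After 8 (insert_after(32)): list=[96, 32, 1, 6] cursor@96
After 9 (delete_current): list=[32, 1, 6] cursor@32

Answer: 32 1 6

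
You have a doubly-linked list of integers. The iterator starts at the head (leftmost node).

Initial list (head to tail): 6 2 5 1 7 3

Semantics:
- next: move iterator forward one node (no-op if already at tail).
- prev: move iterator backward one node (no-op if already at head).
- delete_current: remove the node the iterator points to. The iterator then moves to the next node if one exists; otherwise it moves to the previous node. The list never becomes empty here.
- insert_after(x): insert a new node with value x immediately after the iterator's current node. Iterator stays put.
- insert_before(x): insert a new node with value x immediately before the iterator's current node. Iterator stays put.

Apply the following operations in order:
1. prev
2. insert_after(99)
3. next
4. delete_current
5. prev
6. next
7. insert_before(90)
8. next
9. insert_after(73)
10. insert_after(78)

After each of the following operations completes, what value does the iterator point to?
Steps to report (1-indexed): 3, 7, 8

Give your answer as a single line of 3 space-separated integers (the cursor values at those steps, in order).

After 1 (prev): list=[6, 2, 5, 1, 7, 3] cursor@6
After 2 (insert_after(99)): list=[6, 99, 2, 5, 1, 7, 3] cursor@6
After 3 (next): list=[6, 99, 2, 5, 1, 7, 3] cursor@99
After 4 (delete_current): list=[6, 2, 5, 1, 7, 3] cursor@2
After 5 (prev): list=[6, 2, 5, 1, 7, 3] cursor@6
After 6 (next): list=[6, 2, 5, 1, 7, 3] cursor@2
After 7 (insert_before(90)): list=[6, 90, 2, 5, 1, 7, 3] cursor@2
After 8 (next): list=[6, 90, 2, 5, 1, 7, 3] cursor@5
After 9 (insert_after(73)): list=[6, 90, 2, 5, 73, 1, 7, 3] cursor@5
After 10 (insert_after(78)): list=[6, 90, 2, 5, 78, 73, 1, 7, 3] cursor@5

Answer: 99 2 5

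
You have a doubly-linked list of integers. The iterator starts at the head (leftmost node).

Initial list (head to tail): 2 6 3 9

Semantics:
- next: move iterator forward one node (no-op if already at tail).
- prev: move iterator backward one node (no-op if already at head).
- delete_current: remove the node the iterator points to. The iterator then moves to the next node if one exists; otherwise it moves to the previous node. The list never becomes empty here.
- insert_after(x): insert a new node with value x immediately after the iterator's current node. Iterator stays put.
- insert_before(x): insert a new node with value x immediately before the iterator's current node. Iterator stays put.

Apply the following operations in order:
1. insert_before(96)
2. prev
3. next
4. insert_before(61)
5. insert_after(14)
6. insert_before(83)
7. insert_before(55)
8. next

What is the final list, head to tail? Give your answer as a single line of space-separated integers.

Answer: 96 61 83 55 2 14 6 3 9

Derivation:
After 1 (insert_before(96)): list=[96, 2, 6, 3, 9] cursor@2
After 2 (prev): list=[96, 2, 6, 3, 9] cursor@96
After 3 (next): list=[96, 2, 6, 3, 9] cursor@2
After 4 (insert_before(61)): list=[96, 61, 2, 6, 3, 9] cursor@2
After 5 (insert_after(14)): list=[96, 61, 2, 14, 6, 3, 9] cursor@2
After 6 (insert_before(83)): list=[96, 61, 83, 2, 14, 6, 3, 9] cursor@2
After 7 (insert_before(55)): list=[96, 61, 83, 55, 2, 14, 6, 3, 9] cursor@2
After 8 (next): list=[96, 61, 83, 55, 2, 14, 6, 3, 9] cursor@14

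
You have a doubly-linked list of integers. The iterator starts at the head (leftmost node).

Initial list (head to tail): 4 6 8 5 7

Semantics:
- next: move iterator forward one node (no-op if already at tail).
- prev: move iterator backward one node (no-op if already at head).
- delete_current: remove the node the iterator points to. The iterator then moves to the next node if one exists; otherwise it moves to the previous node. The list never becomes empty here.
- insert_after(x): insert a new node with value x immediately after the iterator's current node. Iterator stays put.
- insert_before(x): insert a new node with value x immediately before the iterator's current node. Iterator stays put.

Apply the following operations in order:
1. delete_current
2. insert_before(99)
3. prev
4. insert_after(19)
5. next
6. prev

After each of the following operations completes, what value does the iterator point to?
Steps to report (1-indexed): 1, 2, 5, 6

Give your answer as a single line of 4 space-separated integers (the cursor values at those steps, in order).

Answer: 6 6 19 99

Derivation:
After 1 (delete_current): list=[6, 8, 5, 7] cursor@6
After 2 (insert_before(99)): list=[99, 6, 8, 5, 7] cursor@6
After 3 (prev): list=[99, 6, 8, 5, 7] cursor@99
After 4 (insert_after(19)): list=[99, 19, 6, 8, 5, 7] cursor@99
After 5 (next): list=[99, 19, 6, 8, 5, 7] cursor@19
After 6 (prev): list=[99, 19, 6, 8, 5, 7] cursor@99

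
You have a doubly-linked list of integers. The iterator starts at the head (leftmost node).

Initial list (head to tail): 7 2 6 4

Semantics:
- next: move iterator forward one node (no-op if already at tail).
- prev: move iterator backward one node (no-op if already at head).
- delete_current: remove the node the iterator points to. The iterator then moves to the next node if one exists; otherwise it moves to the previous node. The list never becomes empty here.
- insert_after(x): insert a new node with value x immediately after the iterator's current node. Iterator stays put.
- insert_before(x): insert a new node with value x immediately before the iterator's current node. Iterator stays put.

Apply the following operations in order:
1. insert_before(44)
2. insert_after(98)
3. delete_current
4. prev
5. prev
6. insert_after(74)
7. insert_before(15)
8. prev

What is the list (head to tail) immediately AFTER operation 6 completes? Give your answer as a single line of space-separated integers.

Answer: 44 74 98 2 6 4

Derivation:
After 1 (insert_before(44)): list=[44, 7, 2, 6, 4] cursor@7
After 2 (insert_after(98)): list=[44, 7, 98, 2, 6, 4] cursor@7
After 3 (delete_current): list=[44, 98, 2, 6, 4] cursor@98
After 4 (prev): list=[44, 98, 2, 6, 4] cursor@44
After 5 (prev): list=[44, 98, 2, 6, 4] cursor@44
After 6 (insert_after(74)): list=[44, 74, 98, 2, 6, 4] cursor@44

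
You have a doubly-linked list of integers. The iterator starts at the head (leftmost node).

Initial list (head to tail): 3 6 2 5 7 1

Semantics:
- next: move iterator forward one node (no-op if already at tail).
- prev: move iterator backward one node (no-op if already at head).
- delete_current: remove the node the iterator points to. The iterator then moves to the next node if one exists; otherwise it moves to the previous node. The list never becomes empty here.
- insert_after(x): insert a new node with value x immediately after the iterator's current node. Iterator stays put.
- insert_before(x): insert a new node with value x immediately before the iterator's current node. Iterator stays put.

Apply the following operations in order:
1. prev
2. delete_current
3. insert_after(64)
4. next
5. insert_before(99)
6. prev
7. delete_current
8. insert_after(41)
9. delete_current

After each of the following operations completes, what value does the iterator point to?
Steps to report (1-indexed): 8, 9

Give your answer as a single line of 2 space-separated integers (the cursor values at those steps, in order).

After 1 (prev): list=[3, 6, 2, 5, 7, 1] cursor@3
After 2 (delete_current): list=[6, 2, 5, 7, 1] cursor@6
After 3 (insert_after(64)): list=[6, 64, 2, 5, 7, 1] cursor@6
After 4 (next): list=[6, 64, 2, 5, 7, 1] cursor@64
After 5 (insert_before(99)): list=[6, 99, 64, 2, 5, 7, 1] cursor@64
After 6 (prev): list=[6, 99, 64, 2, 5, 7, 1] cursor@99
After 7 (delete_current): list=[6, 64, 2, 5, 7, 1] cursor@64
After 8 (insert_after(41)): list=[6, 64, 41, 2, 5, 7, 1] cursor@64
After 9 (delete_current): list=[6, 41, 2, 5, 7, 1] cursor@41

Answer: 64 41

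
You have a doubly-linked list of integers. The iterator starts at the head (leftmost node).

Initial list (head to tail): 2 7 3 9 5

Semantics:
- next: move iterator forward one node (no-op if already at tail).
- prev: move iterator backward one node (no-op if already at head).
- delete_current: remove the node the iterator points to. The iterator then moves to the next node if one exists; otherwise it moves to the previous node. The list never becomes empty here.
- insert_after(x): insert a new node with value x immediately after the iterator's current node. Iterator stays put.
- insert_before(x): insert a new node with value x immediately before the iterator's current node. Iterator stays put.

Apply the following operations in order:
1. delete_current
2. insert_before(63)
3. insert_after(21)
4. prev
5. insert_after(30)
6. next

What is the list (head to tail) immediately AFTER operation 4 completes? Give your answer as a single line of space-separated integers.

Answer: 63 7 21 3 9 5

Derivation:
After 1 (delete_current): list=[7, 3, 9, 5] cursor@7
After 2 (insert_before(63)): list=[63, 7, 3, 9, 5] cursor@7
After 3 (insert_after(21)): list=[63, 7, 21, 3, 9, 5] cursor@7
After 4 (prev): list=[63, 7, 21, 3, 9, 5] cursor@63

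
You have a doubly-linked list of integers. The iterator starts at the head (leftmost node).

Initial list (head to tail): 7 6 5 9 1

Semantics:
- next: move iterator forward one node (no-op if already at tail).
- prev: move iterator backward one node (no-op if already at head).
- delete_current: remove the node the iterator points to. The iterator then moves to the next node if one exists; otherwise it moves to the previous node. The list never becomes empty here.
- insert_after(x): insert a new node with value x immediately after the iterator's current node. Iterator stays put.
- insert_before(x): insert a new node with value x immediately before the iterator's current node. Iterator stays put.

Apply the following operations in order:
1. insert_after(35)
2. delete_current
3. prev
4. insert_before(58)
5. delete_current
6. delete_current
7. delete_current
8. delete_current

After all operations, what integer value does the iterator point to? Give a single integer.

After 1 (insert_after(35)): list=[7, 35, 6, 5, 9, 1] cursor@7
After 2 (delete_current): list=[35, 6, 5, 9, 1] cursor@35
After 3 (prev): list=[35, 6, 5, 9, 1] cursor@35
After 4 (insert_before(58)): list=[58, 35, 6, 5, 9, 1] cursor@35
After 5 (delete_current): list=[58, 6, 5, 9, 1] cursor@6
After 6 (delete_current): list=[58, 5, 9, 1] cursor@5
After 7 (delete_current): list=[58, 9, 1] cursor@9
After 8 (delete_current): list=[58, 1] cursor@1

Answer: 1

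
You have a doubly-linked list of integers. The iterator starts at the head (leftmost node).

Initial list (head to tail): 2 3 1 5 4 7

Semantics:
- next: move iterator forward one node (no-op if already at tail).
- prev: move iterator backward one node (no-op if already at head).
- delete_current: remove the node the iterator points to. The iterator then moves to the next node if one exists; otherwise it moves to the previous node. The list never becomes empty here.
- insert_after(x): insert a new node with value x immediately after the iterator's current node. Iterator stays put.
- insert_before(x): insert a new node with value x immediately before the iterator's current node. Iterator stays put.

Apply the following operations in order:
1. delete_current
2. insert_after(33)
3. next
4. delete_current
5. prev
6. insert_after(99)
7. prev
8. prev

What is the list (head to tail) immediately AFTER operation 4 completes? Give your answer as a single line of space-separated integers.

After 1 (delete_current): list=[3, 1, 5, 4, 7] cursor@3
After 2 (insert_after(33)): list=[3, 33, 1, 5, 4, 7] cursor@3
After 3 (next): list=[3, 33, 1, 5, 4, 7] cursor@33
After 4 (delete_current): list=[3, 1, 5, 4, 7] cursor@1

Answer: 3 1 5 4 7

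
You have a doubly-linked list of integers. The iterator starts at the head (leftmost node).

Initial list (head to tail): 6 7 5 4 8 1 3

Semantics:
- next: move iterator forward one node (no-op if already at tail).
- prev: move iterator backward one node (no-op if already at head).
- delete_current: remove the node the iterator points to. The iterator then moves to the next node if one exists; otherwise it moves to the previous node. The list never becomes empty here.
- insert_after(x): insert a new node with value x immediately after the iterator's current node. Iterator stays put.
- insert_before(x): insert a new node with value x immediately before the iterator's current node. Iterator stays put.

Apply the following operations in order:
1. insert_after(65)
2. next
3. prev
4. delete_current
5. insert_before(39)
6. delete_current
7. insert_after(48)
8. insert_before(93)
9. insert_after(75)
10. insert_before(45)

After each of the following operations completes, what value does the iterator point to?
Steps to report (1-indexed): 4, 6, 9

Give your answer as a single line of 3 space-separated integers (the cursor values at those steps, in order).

Answer: 65 7 7

Derivation:
After 1 (insert_after(65)): list=[6, 65, 7, 5, 4, 8, 1, 3] cursor@6
After 2 (next): list=[6, 65, 7, 5, 4, 8, 1, 3] cursor@65
After 3 (prev): list=[6, 65, 7, 5, 4, 8, 1, 3] cursor@6
After 4 (delete_current): list=[65, 7, 5, 4, 8, 1, 3] cursor@65
After 5 (insert_before(39)): list=[39, 65, 7, 5, 4, 8, 1, 3] cursor@65
After 6 (delete_current): list=[39, 7, 5, 4, 8, 1, 3] cursor@7
After 7 (insert_after(48)): list=[39, 7, 48, 5, 4, 8, 1, 3] cursor@7
After 8 (insert_before(93)): list=[39, 93, 7, 48, 5, 4, 8, 1, 3] cursor@7
After 9 (insert_after(75)): list=[39, 93, 7, 75, 48, 5, 4, 8, 1, 3] cursor@7
After 10 (insert_before(45)): list=[39, 93, 45, 7, 75, 48, 5, 4, 8, 1, 3] cursor@7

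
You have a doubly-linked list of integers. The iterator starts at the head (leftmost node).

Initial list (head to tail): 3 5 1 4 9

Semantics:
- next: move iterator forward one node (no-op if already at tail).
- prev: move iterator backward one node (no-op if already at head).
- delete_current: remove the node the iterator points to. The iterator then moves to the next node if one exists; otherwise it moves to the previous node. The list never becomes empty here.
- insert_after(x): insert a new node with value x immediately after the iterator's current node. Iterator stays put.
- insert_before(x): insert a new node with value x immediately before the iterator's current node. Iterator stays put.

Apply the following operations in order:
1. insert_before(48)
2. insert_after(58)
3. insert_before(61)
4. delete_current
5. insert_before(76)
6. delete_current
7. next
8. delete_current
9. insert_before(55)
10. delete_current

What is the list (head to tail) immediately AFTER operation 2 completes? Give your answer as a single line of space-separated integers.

After 1 (insert_before(48)): list=[48, 3, 5, 1, 4, 9] cursor@3
After 2 (insert_after(58)): list=[48, 3, 58, 5, 1, 4, 9] cursor@3

Answer: 48 3 58 5 1 4 9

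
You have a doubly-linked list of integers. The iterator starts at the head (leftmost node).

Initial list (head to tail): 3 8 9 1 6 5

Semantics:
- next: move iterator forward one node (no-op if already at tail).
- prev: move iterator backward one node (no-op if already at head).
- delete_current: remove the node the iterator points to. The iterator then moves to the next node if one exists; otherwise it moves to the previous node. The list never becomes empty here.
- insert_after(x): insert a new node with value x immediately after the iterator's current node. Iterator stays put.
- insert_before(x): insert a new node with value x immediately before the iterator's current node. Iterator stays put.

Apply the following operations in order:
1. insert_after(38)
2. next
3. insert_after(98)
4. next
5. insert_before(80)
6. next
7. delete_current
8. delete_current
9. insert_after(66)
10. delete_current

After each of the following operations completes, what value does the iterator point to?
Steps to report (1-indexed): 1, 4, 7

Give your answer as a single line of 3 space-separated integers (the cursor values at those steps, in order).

Answer: 3 98 9

Derivation:
After 1 (insert_after(38)): list=[3, 38, 8, 9, 1, 6, 5] cursor@3
After 2 (next): list=[3, 38, 8, 9, 1, 6, 5] cursor@38
After 3 (insert_after(98)): list=[3, 38, 98, 8, 9, 1, 6, 5] cursor@38
After 4 (next): list=[3, 38, 98, 8, 9, 1, 6, 5] cursor@98
After 5 (insert_before(80)): list=[3, 38, 80, 98, 8, 9, 1, 6, 5] cursor@98
After 6 (next): list=[3, 38, 80, 98, 8, 9, 1, 6, 5] cursor@8
After 7 (delete_current): list=[3, 38, 80, 98, 9, 1, 6, 5] cursor@9
After 8 (delete_current): list=[3, 38, 80, 98, 1, 6, 5] cursor@1
After 9 (insert_after(66)): list=[3, 38, 80, 98, 1, 66, 6, 5] cursor@1
After 10 (delete_current): list=[3, 38, 80, 98, 66, 6, 5] cursor@66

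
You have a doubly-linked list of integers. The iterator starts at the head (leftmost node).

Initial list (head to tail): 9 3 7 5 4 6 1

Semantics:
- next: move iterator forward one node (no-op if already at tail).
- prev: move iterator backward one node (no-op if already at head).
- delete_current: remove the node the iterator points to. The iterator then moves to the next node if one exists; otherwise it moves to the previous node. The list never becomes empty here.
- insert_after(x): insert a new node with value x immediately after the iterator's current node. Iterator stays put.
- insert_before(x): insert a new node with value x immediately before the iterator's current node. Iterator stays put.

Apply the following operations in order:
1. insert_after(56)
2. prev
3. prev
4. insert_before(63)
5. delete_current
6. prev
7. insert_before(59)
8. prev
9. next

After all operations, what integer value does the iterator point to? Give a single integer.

After 1 (insert_after(56)): list=[9, 56, 3, 7, 5, 4, 6, 1] cursor@9
After 2 (prev): list=[9, 56, 3, 7, 5, 4, 6, 1] cursor@9
After 3 (prev): list=[9, 56, 3, 7, 5, 4, 6, 1] cursor@9
After 4 (insert_before(63)): list=[63, 9, 56, 3, 7, 5, 4, 6, 1] cursor@9
After 5 (delete_current): list=[63, 56, 3, 7, 5, 4, 6, 1] cursor@56
After 6 (prev): list=[63, 56, 3, 7, 5, 4, 6, 1] cursor@63
After 7 (insert_before(59)): list=[59, 63, 56, 3, 7, 5, 4, 6, 1] cursor@63
After 8 (prev): list=[59, 63, 56, 3, 7, 5, 4, 6, 1] cursor@59
After 9 (next): list=[59, 63, 56, 3, 7, 5, 4, 6, 1] cursor@63

Answer: 63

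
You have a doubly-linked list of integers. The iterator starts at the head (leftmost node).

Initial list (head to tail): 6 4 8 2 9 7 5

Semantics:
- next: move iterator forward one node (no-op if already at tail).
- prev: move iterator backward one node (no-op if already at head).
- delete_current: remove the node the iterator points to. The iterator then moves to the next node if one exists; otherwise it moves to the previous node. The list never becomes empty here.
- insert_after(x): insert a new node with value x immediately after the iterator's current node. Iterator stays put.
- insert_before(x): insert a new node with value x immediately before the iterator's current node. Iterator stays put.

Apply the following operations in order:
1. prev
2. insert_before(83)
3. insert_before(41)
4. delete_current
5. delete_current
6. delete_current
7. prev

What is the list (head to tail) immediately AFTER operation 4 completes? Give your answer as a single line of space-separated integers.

Answer: 83 41 4 8 2 9 7 5

Derivation:
After 1 (prev): list=[6, 4, 8, 2, 9, 7, 5] cursor@6
After 2 (insert_before(83)): list=[83, 6, 4, 8, 2, 9, 7, 5] cursor@6
After 3 (insert_before(41)): list=[83, 41, 6, 4, 8, 2, 9, 7, 5] cursor@6
After 4 (delete_current): list=[83, 41, 4, 8, 2, 9, 7, 5] cursor@4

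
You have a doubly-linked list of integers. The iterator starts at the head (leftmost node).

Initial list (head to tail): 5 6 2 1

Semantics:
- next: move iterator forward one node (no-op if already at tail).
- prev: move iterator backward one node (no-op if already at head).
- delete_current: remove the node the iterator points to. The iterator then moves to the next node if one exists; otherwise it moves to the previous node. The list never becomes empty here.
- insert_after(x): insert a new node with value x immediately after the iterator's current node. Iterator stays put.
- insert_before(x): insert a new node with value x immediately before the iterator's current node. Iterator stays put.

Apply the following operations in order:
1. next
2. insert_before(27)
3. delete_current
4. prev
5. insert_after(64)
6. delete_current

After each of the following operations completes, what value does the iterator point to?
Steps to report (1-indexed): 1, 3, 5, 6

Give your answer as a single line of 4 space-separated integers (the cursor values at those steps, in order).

After 1 (next): list=[5, 6, 2, 1] cursor@6
After 2 (insert_before(27)): list=[5, 27, 6, 2, 1] cursor@6
After 3 (delete_current): list=[5, 27, 2, 1] cursor@2
After 4 (prev): list=[5, 27, 2, 1] cursor@27
After 5 (insert_after(64)): list=[5, 27, 64, 2, 1] cursor@27
After 6 (delete_current): list=[5, 64, 2, 1] cursor@64

Answer: 6 2 27 64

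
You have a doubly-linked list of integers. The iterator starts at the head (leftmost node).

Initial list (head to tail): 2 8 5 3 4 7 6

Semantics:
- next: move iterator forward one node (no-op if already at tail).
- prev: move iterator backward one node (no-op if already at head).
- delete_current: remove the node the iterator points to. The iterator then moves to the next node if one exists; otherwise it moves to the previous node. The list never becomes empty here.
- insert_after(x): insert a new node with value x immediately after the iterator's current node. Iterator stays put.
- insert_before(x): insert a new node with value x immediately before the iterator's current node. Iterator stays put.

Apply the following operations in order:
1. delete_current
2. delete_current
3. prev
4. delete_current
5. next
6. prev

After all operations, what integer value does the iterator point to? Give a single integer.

Answer: 3

Derivation:
After 1 (delete_current): list=[8, 5, 3, 4, 7, 6] cursor@8
After 2 (delete_current): list=[5, 3, 4, 7, 6] cursor@5
After 3 (prev): list=[5, 3, 4, 7, 6] cursor@5
After 4 (delete_current): list=[3, 4, 7, 6] cursor@3
After 5 (next): list=[3, 4, 7, 6] cursor@4
After 6 (prev): list=[3, 4, 7, 6] cursor@3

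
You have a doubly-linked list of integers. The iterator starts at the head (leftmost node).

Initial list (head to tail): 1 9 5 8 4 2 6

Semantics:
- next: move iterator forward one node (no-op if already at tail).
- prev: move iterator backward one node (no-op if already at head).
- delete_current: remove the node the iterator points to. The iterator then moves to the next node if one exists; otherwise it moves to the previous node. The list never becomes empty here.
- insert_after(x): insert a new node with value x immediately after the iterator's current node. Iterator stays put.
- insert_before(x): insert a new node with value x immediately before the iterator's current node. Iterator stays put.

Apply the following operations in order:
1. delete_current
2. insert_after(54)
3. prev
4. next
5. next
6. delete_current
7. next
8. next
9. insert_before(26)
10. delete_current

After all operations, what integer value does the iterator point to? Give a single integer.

Answer: 6

Derivation:
After 1 (delete_current): list=[9, 5, 8, 4, 2, 6] cursor@9
After 2 (insert_after(54)): list=[9, 54, 5, 8, 4, 2, 6] cursor@9
After 3 (prev): list=[9, 54, 5, 8, 4, 2, 6] cursor@9
After 4 (next): list=[9, 54, 5, 8, 4, 2, 6] cursor@54
After 5 (next): list=[9, 54, 5, 8, 4, 2, 6] cursor@5
After 6 (delete_current): list=[9, 54, 8, 4, 2, 6] cursor@8
After 7 (next): list=[9, 54, 8, 4, 2, 6] cursor@4
After 8 (next): list=[9, 54, 8, 4, 2, 6] cursor@2
After 9 (insert_before(26)): list=[9, 54, 8, 4, 26, 2, 6] cursor@2
After 10 (delete_current): list=[9, 54, 8, 4, 26, 6] cursor@6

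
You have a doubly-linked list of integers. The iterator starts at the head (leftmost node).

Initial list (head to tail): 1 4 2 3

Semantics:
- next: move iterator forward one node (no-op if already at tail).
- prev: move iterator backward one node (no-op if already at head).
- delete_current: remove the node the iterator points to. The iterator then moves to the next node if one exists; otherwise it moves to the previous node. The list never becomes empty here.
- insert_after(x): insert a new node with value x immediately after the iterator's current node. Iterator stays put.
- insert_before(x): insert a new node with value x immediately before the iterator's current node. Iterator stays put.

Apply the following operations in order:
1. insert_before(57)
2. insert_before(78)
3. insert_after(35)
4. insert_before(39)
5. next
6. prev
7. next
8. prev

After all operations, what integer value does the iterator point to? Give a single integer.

Answer: 1

Derivation:
After 1 (insert_before(57)): list=[57, 1, 4, 2, 3] cursor@1
After 2 (insert_before(78)): list=[57, 78, 1, 4, 2, 3] cursor@1
After 3 (insert_after(35)): list=[57, 78, 1, 35, 4, 2, 3] cursor@1
After 4 (insert_before(39)): list=[57, 78, 39, 1, 35, 4, 2, 3] cursor@1
After 5 (next): list=[57, 78, 39, 1, 35, 4, 2, 3] cursor@35
After 6 (prev): list=[57, 78, 39, 1, 35, 4, 2, 3] cursor@1
After 7 (next): list=[57, 78, 39, 1, 35, 4, 2, 3] cursor@35
After 8 (prev): list=[57, 78, 39, 1, 35, 4, 2, 3] cursor@1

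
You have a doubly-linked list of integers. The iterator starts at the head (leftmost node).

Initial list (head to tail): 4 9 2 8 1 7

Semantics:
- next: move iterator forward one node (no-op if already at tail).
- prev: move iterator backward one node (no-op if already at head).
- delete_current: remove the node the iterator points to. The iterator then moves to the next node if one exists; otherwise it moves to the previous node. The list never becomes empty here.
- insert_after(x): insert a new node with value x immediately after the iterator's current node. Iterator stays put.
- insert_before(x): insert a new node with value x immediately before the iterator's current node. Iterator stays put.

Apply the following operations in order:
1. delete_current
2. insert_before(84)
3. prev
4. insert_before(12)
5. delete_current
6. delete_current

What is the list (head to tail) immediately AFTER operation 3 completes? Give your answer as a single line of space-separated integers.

Answer: 84 9 2 8 1 7

Derivation:
After 1 (delete_current): list=[9, 2, 8, 1, 7] cursor@9
After 2 (insert_before(84)): list=[84, 9, 2, 8, 1, 7] cursor@9
After 3 (prev): list=[84, 9, 2, 8, 1, 7] cursor@84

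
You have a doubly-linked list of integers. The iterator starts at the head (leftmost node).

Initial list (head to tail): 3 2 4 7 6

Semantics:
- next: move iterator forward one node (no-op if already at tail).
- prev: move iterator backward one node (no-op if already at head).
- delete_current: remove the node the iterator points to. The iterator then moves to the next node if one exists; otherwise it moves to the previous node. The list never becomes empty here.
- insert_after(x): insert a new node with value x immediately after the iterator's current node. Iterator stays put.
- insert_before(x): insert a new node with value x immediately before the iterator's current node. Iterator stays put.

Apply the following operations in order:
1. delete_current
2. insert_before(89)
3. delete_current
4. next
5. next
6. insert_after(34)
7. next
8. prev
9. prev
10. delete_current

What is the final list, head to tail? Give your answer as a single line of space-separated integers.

After 1 (delete_current): list=[2, 4, 7, 6] cursor@2
After 2 (insert_before(89)): list=[89, 2, 4, 7, 6] cursor@2
After 3 (delete_current): list=[89, 4, 7, 6] cursor@4
After 4 (next): list=[89, 4, 7, 6] cursor@7
After 5 (next): list=[89, 4, 7, 6] cursor@6
After 6 (insert_after(34)): list=[89, 4, 7, 6, 34] cursor@6
After 7 (next): list=[89, 4, 7, 6, 34] cursor@34
After 8 (prev): list=[89, 4, 7, 6, 34] cursor@6
After 9 (prev): list=[89, 4, 7, 6, 34] cursor@7
After 10 (delete_current): list=[89, 4, 6, 34] cursor@6

Answer: 89 4 6 34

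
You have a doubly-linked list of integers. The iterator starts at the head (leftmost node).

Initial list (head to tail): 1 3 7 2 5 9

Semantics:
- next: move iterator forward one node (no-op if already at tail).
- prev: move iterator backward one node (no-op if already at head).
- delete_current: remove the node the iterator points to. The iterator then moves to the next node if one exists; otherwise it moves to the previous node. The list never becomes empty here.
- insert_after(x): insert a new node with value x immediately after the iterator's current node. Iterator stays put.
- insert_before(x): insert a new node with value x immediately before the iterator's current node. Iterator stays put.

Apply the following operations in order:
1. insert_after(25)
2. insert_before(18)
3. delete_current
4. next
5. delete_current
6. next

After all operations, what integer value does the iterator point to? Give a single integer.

After 1 (insert_after(25)): list=[1, 25, 3, 7, 2, 5, 9] cursor@1
After 2 (insert_before(18)): list=[18, 1, 25, 3, 7, 2, 5, 9] cursor@1
After 3 (delete_current): list=[18, 25, 3, 7, 2, 5, 9] cursor@25
After 4 (next): list=[18, 25, 3, 7, 2, 5, 9] cursor@3
After 5 (delete_current): list=[18, 25, 7, 2, 5, 9] cursor@7
After 6 (next): list=[18, 25, 7, 2, 5, 9] cursor@2

Answer: 2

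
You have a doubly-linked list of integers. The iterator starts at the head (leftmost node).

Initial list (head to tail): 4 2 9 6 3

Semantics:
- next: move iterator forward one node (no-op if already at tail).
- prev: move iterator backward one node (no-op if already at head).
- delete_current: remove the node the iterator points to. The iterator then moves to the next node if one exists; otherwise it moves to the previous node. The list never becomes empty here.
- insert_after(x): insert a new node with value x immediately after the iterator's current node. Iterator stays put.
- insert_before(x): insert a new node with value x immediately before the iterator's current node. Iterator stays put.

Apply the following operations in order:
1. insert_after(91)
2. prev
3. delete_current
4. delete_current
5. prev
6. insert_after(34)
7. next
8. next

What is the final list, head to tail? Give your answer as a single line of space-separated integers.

Answer: 2 34 9 6 3

Derivation:
After 1 (insert_after(91)): list=[4, 91, 2, 9, 6, 3] cursor@4
After 2 (prev): list=[4, 91, 2, 9, 6, 3] cursor@4
After 3 (delete_current): list=[91, 2, 9, 6, 3] cursor@91
After 4 (delete_current): list=[2, 9, 6, 3] cursor@2
After 5 (prev): list=[2, 9, 6, 3] cursor@2
After 6 (insert_after(34)): list=[2, 34, 9, 6, 3] cursor@2
After 7 (next): list=[2, 34, 9, 6, 3] cursor@34
After 8 (next): list=[2, 34, 9, 6, 3] cursor@9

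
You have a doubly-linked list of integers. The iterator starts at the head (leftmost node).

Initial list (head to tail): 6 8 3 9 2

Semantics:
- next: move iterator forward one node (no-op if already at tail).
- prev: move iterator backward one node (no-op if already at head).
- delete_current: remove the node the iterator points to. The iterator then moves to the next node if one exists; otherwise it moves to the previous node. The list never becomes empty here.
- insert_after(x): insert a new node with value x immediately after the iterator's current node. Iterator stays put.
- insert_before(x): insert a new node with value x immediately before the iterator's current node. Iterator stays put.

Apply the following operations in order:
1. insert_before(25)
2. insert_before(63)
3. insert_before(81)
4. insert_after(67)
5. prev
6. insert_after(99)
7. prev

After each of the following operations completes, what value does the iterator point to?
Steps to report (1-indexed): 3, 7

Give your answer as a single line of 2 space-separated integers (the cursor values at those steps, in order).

After 1 (insert_before(25)): list=[25, 6, 8, 3, 9, 2] cursor@6
After 2 (insert_before(63)): list=[25, 63, 6, 8, 3, 9, 2] cursor@6
After 3 (insert_before(81)): list=[25, 63, 81, 6, 8, 3, 9, 2] cursor@6
After 4 (insert_after(67)): list=[25, 63, 81, 6, 67, 8, 3, 9, 2] cursor@6
After 5 (prev): list=[25, 63, 81, 6, 67, 8, 3, 9, 2] cursor@81
After 6 (insert_after(99)): list=[25, 63, 81, 99, 6, 67, 8, 3, 9, 2] cursor@81
After 7 (prev): list=[25, 63, 81, 99, 6, 67, 8, 3, 9, 2] cursor@63

Answer: 6 63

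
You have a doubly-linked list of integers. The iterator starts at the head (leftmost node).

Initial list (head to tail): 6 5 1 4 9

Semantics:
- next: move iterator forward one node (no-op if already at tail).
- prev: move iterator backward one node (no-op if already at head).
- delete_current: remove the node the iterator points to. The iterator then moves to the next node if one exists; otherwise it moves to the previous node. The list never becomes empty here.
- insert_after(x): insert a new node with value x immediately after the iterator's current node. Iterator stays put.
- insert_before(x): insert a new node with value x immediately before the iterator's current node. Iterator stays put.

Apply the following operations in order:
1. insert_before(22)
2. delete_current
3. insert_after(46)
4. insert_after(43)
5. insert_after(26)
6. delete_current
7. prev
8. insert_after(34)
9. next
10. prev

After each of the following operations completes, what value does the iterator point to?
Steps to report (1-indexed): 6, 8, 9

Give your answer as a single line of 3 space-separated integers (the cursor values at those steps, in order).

After 1 (insert_before(22)): list=[22, 6, 5, 1, 4, 9] cursor@6
After 2 (delete_current): list=[22, 5, 1, 4, 9] cursor@5
After 3 (insert_after(46)): list=[22, 5, 46, 1, 4, 9] cursor@5
After 4 (insert_after(43)): list=[22, 5, 43, 46, 1, 4, 9] cursor@5
After 5 (insert_after(26)): list=[22, 5, 26, 43, 46, 1, 4, 9] cursor@5
After 6 (delete_current): list=[22, 26, 43, 46, 1, 4, 9] cursor@26
After 7 (prev): list=[22, 26, 43, 46, 1, 4, 9] cursor@22
After 8 (insert_after(34)): list=[22, 34, 26, 43, 46, 1, 4, 9] cursor@22
After 9 (next): list=[22, 34, 26, 43, 46, 1, 4, 9] cursor@34
After 10 (prev): list=[22, 34, 26, 43, 46, 1, 4, 9] cursor@22

Answer: 26 22 34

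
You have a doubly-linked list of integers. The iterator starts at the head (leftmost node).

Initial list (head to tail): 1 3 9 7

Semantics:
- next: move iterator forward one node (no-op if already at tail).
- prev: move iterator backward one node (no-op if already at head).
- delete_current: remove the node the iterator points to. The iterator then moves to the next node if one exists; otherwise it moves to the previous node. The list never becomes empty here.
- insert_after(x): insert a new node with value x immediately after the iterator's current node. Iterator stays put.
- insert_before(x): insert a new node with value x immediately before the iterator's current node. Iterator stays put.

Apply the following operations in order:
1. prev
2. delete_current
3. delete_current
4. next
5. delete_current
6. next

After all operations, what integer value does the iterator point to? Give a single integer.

After 1 (prev): list=[1, 3, 9, 7] cursor@1
After 2 (delete_current): list=[3, 9, 7] cursor@3
After 3 (delete_current): list=[9, 7] cursor@9
After 4 (next): list=[9, 7] cursor@7
After 5 (delete_current): list=[9] cursor@9
After 6 (next): list=[9] cursor@9

Answer: 9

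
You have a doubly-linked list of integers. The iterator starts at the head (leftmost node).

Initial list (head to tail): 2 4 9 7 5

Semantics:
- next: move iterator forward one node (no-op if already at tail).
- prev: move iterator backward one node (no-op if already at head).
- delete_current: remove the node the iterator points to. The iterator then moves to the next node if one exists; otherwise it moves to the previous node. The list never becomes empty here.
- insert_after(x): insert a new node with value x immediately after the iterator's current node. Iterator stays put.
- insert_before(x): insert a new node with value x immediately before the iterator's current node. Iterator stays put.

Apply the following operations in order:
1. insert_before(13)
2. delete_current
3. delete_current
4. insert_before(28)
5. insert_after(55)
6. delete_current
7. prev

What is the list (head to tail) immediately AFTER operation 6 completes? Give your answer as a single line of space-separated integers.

Answer: 13 28 55 7 5

Derivation:
After 1 (insert_before(13)): list=[13, 2, 4, 9, 7, 5] cursor@2
After 2 (delete_current): list=[13, 4, 9, 7, 5] cursor@4
After 3 (delete_current): list=[13, 9, 7, 5] cursor@9
After 4 (insert_before(28)): list=[13, 28, 9, 7, 5] cursor@9
After 5 (insert_after(55)): list=[13, 28, 9, 55, 7, 5] cursor@9
After 6 (delete_current): list=[13, 28, 55, 7, 5] cursor@55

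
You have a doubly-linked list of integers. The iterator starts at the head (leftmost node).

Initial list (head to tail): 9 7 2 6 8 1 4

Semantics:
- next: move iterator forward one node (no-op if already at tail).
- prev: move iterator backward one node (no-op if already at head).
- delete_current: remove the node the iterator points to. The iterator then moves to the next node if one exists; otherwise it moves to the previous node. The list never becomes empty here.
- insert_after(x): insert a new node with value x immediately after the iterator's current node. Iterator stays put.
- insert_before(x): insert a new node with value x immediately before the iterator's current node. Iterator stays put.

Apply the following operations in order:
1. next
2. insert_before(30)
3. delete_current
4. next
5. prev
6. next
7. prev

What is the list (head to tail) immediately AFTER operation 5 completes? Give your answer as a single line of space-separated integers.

Answer: 9 30 2 6 8 1 4

Derivation:
After 1 (next): list=[9, 7, 2, 6, 8, 1, 4] cursor@7
After 2 (insert_before(30)): list=[9, 30, 7, 2, 6, 8, 1, 4] cursor@7
After 3 (delete_current): list=[9, 30, 2, 6, 8, 1, 4] cursor@2
After 4 (next): list=[9, 30, 2, 6, 8, 1, 4] cursor@6
After 5 (prev): list=[9, 30, 2, 6, 8, 1, 4] cursor@2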